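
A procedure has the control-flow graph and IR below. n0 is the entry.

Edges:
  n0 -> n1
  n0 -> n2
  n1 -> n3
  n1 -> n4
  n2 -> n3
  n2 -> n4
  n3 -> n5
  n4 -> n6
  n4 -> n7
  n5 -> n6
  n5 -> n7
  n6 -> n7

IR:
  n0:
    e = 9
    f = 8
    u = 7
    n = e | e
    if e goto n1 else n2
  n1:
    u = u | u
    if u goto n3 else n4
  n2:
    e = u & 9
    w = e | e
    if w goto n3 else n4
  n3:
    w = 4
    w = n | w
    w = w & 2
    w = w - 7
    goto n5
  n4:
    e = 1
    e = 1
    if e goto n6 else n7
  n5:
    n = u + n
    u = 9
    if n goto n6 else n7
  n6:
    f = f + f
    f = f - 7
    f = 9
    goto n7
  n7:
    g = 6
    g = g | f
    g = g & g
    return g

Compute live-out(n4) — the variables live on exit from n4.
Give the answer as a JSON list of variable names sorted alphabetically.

Answer: ["f"]

Analysis:
def/use:
  n0: {e,f,n,u} / ∅
  n1: {u} / {u}
  n2: {e,w} / {u}
  n3: {w} / {n}
  n4: {e} / ∅
  n5: {n,u} / {n,u}
  n6: {f} / {f}
  n7: {g} / {f}

Live sets:
  live n0: ∅→{f,n,u}
  live n1: {f,n,u}→{f,n,u}
  live n2: {f,n,u}→{f,n,u}
  live n3: {f,n,u}→{f,n,u}
  live n4: {f}→{f}
  live n5: {f,n,u}→{f}
  live n6: {f}→{f}
  live n7: {f}→∅

live-out(n4) = ["f"]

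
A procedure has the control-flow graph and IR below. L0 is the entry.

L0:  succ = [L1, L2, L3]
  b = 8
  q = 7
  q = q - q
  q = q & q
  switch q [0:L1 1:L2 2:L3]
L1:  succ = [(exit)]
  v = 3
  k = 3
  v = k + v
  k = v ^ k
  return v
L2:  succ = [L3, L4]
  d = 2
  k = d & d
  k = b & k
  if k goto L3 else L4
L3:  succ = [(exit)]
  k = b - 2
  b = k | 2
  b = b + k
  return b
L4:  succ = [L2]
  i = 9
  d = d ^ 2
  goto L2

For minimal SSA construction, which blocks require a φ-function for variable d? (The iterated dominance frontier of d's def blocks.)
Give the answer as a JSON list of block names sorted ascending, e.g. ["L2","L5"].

idom tree: L1←L0 L2←L0 L3←L0 L4←L2
Dom at joins:
  L2: preds {L0,L4}: {L0} ∩ {L0,L2,L4} = {L0}; idom=L0
  L3: preds {L0,L2}: {L0} ∩ {L0,L2} = {L0}; idom=L0

DF derivation:
  L2←L0: walk · to L0
  L2←L4: walk L4→L2 to L0
  L3←L0: walk · to L0
  L3←L2: walk L2 to L0
  DF(L0)=∅
  DF(L1)=∅
  DF(L2)={L2,L3}
  DF(L3)=∅
  DF(L4)={L2}

φ for d: defs {L2,L4}
  DF⁺ = {L2,L3}

Answer: ["L2", "L3"]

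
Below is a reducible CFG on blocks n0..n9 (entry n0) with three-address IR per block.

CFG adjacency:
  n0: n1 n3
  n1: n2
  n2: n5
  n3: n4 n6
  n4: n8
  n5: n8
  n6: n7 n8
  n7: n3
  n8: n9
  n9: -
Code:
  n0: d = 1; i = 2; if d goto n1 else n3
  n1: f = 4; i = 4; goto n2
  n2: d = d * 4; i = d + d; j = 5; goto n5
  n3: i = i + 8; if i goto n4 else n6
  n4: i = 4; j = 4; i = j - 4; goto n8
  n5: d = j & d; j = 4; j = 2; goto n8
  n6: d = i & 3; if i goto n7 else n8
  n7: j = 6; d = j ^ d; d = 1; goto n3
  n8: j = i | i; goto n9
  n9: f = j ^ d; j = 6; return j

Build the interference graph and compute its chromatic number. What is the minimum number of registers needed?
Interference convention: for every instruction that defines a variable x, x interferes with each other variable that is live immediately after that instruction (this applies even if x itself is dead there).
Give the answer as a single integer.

def/use:
  n0: {d,i} / ∅
  n1: {f,i} / ∅
  n2: {d,i,j} / {d}
  n3: {i} / {i}
  n4: {i,j} / ∅
  n5: {d,j} / {d,j}
  n6: {d} / {i}
  n7: {d,j} / {d}
  n8: {j} / {i}
  n9: {f,j} / {d,j}

Backward fixpoint:
  n0 li=∅ lo={d,i}
  n1 li={d} lo={d}
  n2 li={d} lo={d,i,j}
  n3 li={d,i} lo={d,i}
  n4 li={d} lo={d,i}
  n5 li={d,i,j} lo={d,i}
  n6 li={i} lo={d,i}
  n7 li={d,i} lo={d,i}
  n8 li={d,i} lo={d,j}
  n9 li={d,j} lo=∅

Conflict graph:
  d: {f,i,j}
  f: {d}
  i: {d,j}
  j: {d,i}

Colouring:
  lower bound: {d,i,j} mutually conflict ⇒ χ ≥ 3
  3-colouring: r0={d}  r1={f,i}  r2={j}
  χ = 3

Answer: 3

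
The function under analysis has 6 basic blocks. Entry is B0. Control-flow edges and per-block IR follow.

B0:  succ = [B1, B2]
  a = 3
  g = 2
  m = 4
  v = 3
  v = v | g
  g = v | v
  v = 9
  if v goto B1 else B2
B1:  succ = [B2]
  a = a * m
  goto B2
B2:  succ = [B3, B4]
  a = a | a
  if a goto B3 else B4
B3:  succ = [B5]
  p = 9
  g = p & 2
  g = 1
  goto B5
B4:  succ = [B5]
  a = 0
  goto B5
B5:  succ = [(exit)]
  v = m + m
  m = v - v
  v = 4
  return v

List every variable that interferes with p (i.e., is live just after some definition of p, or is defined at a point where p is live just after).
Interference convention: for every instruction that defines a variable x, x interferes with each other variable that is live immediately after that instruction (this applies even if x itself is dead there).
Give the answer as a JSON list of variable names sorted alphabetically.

Answer: ["m"]

Analysis:
Block summaries:
  B0: {a,g,m,v} / ∅
  B1: {a} / {a,m}
  B2: {a} / {a}
  B3: {g,p} / ∅
  B4: {a} / ∅
  B5: {m,v} / {m}

Backward fixpoint:
  B0 li=∅ lo={a,m}
  B1 li={a,m} lo={a,m}
  B2 li={a,m} lo={m}
  B3 li={m} lo={m}
  B4 li={m} lo={m}
  B5 li={m} lo=∅

Conflict graph:
  a: {g,m,v}
  g: {a,m,v}
  m: {a,g,p,v}
  p: {m}
  v: {a,g,m}

N(p) = ["m"]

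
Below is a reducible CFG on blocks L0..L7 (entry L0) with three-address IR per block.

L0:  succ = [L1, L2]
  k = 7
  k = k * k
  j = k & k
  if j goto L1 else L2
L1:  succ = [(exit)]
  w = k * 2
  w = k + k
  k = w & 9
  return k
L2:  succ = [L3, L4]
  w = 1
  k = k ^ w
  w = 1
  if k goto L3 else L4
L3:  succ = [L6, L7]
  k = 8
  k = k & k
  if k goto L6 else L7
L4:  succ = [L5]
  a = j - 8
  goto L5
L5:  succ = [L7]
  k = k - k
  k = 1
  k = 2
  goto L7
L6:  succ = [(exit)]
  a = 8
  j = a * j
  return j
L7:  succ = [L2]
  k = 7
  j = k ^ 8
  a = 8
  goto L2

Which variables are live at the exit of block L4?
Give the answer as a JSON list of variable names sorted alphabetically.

Answer: ["k"]

Analysis:
Block summaries:
  L0: def={j,k} ue=∅
  L1: def={k,w} ue={k}
  L2: def={k,w} ue={k}
  L3: def={k} ue=∅
  L4: def={a} ue={j}
  L5: def={k} ue={k}
  L6: def={a,j} ue={j}
  L7: def={a,j,k} ue=∅

Liveness:
  L0: in=∅ out={j,k}
  L1: in={k} out=∅
  L2: in={j,k} out={j,k}
  L3: in={j} out={j}
  L4: in={j,k} out={k}
  L5: in={k} out=∅
  L6: in={j} out=∅
  L7: in=∅ out={j,k}

live-out(L4) = ["k"]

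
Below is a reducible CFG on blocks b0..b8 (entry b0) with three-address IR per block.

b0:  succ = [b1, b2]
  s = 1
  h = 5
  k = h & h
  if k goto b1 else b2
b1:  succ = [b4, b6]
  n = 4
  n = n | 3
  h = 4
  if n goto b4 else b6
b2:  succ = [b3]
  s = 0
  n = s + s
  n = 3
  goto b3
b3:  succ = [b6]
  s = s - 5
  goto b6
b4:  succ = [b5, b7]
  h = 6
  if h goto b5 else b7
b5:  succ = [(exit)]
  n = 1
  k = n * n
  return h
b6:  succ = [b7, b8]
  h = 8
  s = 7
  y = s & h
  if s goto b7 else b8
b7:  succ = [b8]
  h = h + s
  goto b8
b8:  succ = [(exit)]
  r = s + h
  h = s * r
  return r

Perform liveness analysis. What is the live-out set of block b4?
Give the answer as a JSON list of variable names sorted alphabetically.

Block summaries:
  b0: {h,k,s} / ∅
  b1: {h,n} / ∅
  b2: {n,s} / ∅
  b3: {s} / {s}
  b4: {h} / ∅
  b5: {k,n} / {h}
  b6: {h,s,y} / ∅
  b7: {h} / {h,s}
  b8: {h,r} / {h,s}

Backward fixpoint:
  live b0: ∅→{s}
  live b1: {s}→{s}
  live b2: ∅→{s}
  live b3: {s}→∅
  live b4: {s}→{h,s}
  live b5: {h}→∅
  live b6: ∅→{h,s}
  live b7: {h,s}→{h,s}
  live b8: {h,s}→∅

live-out(b4) = ["h", "s"]

Answer: ["h", "s"]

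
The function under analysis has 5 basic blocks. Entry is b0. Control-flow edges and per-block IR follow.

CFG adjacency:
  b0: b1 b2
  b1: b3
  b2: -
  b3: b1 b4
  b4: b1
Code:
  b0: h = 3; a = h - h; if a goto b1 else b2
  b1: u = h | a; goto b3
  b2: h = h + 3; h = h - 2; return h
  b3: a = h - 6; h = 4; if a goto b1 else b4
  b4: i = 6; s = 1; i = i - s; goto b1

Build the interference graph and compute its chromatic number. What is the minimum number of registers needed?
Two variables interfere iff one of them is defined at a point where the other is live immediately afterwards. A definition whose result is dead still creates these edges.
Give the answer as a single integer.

Per-block:
  b0: def={a,h} ue=∅
  b1: def={u} ue={a,h}
  b2: def={h} ue={h}
  b3: def={a,h} ue={h}
  b4: def={i,s} ue=∅

Backward fixpoint:
  b0 li=∅ lo={a,h}
  b1 li={a,h} lo={h}
  b2 li={h} lo=∅
  b3 li={h} lo={a,h}
  b4 li={a,h} lo={a,h}

Interfere edges:
  a↔{h,i,s}
  h↔{a,i,s,u}
  i↔{a,h,s}
  s↔{a,h,i}
  u↔{h}

Registers:
  {a,h,i,s} pairwise interfere (4-clique) ⇒ χ ≥ 4
  4-colouring: r0={h}  r1={a,u}  r2={i}  r3={s}
  χ = 4

Answer: 4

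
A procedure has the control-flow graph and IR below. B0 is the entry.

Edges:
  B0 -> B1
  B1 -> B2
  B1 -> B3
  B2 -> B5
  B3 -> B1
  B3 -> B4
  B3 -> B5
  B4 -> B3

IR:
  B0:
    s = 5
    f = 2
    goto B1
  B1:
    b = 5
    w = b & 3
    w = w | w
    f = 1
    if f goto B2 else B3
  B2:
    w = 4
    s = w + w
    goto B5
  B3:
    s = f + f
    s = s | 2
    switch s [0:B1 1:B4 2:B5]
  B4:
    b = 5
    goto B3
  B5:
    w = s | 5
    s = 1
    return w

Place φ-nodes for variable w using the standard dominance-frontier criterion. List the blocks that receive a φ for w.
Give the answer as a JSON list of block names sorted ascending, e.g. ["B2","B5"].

idom tree: B1←B0 B2←B1 B3←B1 B4←B3 B5←B1
Join-block Dom:
  B1: preds {B0,B3}: {B0} ∩ {B0,B1,B3} = {B0}; idom=B0
  B3: preds {B1,B4}: {B0,B1} ∩ {B0,B1,B3,B4} = {B0,B1}; idom=B1
  B5: preds {B2,B3}: {B0,B1,B2} ∩ {B0,B1,B3} = {B0,B1}; idom=B1

DF walk-up:
  B1←B0: walk · to B0
  B1←B3: walk B3→B1 to B0
  B3←B1: walk · to B1
  B3←B4: walk B4→B3 to B1
  B5←B2: walk B2 to B1
  B5←B3: walk B3 to B1
  DF(B0)=∅
  DF(B1)={B1}
  DF(B2)={B5}
  DF(B3)={B1,B3,B5}
  DF(B4)={B3}
  DF(B5)=∅

φ for w: defs {B1,B2,B5}
  DF⁺ = {B1,B5}

Answer: ["B1", "B5"]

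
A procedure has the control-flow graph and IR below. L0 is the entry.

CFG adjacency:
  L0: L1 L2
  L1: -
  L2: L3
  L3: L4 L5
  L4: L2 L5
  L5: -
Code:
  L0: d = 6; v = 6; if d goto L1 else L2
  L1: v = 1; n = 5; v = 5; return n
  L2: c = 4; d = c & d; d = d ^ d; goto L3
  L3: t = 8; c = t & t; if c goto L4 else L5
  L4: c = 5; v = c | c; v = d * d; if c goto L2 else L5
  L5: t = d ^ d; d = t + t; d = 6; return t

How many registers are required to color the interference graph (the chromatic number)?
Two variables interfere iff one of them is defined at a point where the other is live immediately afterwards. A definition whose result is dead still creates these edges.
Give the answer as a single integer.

def/use:
  L0: def={d,v} ue=∅
  L1: def={n,v} ue=∅
  L2: def={c,d} ue={d}
  L3: def={c,t} ue=∅
  L4: def={c,v} ue={d}
  L5: def={d,t} ue={d}

Backward fixpoint:
  live L0: ∅→{d}
  live L1: ∅→∅
  live L2: {d}→{d}
  live L3: {d}→{d}
  live L4: {d}→{d}
  live L5: {d}→∅

Conflict graph:
  c — {d,v}
  d — {c,t,v}
  n — {v}
  t — {d}
  v — {c,d,n}

Colouring:
  lower bound: {c,d,v} mutually conflict ⇒ χ ≥ 3
  assign c→r2 d→r0 n→r0 t→r1 v→r1 — no edge inside a register ⇒ χ ≤ 3
  χ = 3

Answer: 3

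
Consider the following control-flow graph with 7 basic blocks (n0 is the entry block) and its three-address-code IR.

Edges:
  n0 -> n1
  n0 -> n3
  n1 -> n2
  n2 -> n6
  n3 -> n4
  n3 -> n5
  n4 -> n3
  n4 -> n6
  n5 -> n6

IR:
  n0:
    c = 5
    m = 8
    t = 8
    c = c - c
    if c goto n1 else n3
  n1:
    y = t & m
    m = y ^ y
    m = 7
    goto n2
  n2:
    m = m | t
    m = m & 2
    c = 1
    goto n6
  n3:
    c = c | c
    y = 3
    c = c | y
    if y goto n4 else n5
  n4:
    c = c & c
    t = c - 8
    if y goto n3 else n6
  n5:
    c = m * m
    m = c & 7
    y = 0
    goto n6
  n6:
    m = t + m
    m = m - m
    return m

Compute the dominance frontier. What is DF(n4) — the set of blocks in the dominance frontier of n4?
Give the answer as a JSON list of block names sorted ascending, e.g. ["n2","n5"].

Answer: ["n3", "n6"]

Derivation:
idom tree: n1←n0 n2←n1 n3←n0 n4←n3 n5←n3 n6←n0
Dom∩ at merges:
  n3: preds {n0,n4}: {n0} ∩ {n0,n3,n4} = {n0}; idom=n0
  n6: preds {n2,n4,n5}: {n0,n1,n2} ∩ {n0,n3,n4} ∩ {n0,n3,n5} = {n0}; idom=n0

DF derivation:
  n3←n0: walk · to n0
  n3←n4: walk n4→n3 to n0
  n6←n2: walk n2→n1 to n0
  n6←n4: walk n4→n3 to n0
  n6←n5: walk n5→n3 to n0
  n0 → ∅
  n1 → {n6}
  n2 → {n6}
  n3 → {n3,n6}
  n4 → {n3,n6}
  n5 → {n6}
  n6 → ∅

DF(n4) = ["n3", "n6"]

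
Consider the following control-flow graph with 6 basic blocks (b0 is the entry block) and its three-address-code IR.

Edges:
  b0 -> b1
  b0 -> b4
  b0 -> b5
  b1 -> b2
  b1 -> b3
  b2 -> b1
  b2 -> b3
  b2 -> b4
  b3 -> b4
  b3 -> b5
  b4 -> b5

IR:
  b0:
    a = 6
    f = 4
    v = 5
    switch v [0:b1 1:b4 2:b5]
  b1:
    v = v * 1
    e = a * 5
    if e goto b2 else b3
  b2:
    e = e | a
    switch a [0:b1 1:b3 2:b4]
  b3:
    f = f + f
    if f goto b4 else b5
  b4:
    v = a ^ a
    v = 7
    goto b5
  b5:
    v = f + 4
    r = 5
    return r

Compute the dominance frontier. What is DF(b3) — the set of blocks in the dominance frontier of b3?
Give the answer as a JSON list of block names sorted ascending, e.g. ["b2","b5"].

Answer: ["b4", "b5"]

Derivation:
idom tree: b1←b0 b2←b1 b3←b1 b4←b0 b5←b0
Dom∩ at merges:
  b1: preds {b0,b2}: {b0} ∩ {b0,b1,b2} = {b0}; idom=b0
  b3: preds {b1,b2}: {b0,b1} ∩ {b0,b1,b2} = {b0,b1}; idom=b1
  b4: preds {b0,b2,b3}: {b0} ∩ {b0,b1,b2} ∩ {b0,b1,b3} = {b0}; idom=b0
  b5: preds {b0,b3,b4}: {b0} ∩ {b0,b1,b3} ∩ {b0,b4} = {b0}; idom=b0

DF derivation:
  join b1 pred b0: · stop@b0
  join b1 pred b2: b2→b1 stop@b0
  join b3 pred b1: · stop@b1
  join b3 pred b2: b2 stop@b1
  join b4 pred b0: · stop@b0
  join b4 pred b2: b2→b1 stop@b0
  join b4 pred b3: b3→b1 stop@b0
  join b5 pred b0: · stop@b0
  join b5 pred b3: b3→b1 stop@b0
  join b5 pred b4: b4 stop@b0
  DF(b0)=∅
  DF(b1)={b1,b4,b5}
  DF(b2)={b1,b3,b4}
  DF(b3)={b4,b5}
  DF(b4)={b5}
  DF(b5)=∅

DF(b3) = ["b4", "b5"]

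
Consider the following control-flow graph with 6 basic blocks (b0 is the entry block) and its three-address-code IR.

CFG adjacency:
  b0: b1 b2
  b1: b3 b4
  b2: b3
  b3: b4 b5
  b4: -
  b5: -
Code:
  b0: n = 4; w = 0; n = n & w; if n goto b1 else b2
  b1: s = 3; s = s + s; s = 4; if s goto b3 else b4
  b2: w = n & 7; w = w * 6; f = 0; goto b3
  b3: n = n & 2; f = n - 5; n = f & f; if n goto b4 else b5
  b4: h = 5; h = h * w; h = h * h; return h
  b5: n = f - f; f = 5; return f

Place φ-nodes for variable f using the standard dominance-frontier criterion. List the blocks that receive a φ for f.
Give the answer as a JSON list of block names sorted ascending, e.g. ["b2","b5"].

Answer: ["b3", "b4"]

Working:
idom tree: b1←b0 b2←b0 b3←b0 b4←b0 b5←b3
Dom at joins:
  b3: preds {b1,b2}: {b0,b1} ∩ {b0,b2} = {b0}; idom=b0
  b4: preds {b1,b3}: {b0,b1} ∩ {b0,b3} = {b0}; idom=b0

DF walk-up:
  join b3 pred b1: b1 stop@b0
  join b3 pred b2: b2 stop@b0
  join b4 pred b1: b1 stop@b0
  join b4 pred b3: b3 stop@b0
  b0 → ∅
  b1 → {b3,b4}
  b2 → {b3}
  b3 → {b4}
  b4 → ∅
  b5 → ∅

φ for f: defs {b2,b3,b5}
  DF⁺ = {b3,b4}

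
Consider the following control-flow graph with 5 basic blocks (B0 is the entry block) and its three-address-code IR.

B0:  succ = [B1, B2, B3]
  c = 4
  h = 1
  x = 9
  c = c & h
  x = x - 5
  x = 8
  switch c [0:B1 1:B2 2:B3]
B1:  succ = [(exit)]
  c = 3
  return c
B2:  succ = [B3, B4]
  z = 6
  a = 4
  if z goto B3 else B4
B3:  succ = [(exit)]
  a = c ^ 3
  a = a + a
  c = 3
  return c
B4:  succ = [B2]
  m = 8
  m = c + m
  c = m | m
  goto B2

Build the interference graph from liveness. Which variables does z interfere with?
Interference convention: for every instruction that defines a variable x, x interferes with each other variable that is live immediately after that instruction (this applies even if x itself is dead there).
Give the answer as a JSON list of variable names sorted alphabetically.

Answer: ["a", "c"]

Analysis:
Per-block:
  B0: {c,h,x} / ∅
  B1: {c} / ∅
  B2: {a,z} / ∅
  B3: {a,c} / {c}
  B4: {c,m} / {c}

Liveness:
  B0: in=∅ out={c}
  B1: in=∅ out=∅
  B2: in={c} out={c}
  B3: in={c} out=∅
  B4: in={c} out={c}

Conflict graph:
  a↔{c,z}
  c↔{a,h,m,x,z}
  h↔{c,x}
  m↔{c}
  x↔{c,h}
  z↔{a,c}

N(z) = ["a", "c"]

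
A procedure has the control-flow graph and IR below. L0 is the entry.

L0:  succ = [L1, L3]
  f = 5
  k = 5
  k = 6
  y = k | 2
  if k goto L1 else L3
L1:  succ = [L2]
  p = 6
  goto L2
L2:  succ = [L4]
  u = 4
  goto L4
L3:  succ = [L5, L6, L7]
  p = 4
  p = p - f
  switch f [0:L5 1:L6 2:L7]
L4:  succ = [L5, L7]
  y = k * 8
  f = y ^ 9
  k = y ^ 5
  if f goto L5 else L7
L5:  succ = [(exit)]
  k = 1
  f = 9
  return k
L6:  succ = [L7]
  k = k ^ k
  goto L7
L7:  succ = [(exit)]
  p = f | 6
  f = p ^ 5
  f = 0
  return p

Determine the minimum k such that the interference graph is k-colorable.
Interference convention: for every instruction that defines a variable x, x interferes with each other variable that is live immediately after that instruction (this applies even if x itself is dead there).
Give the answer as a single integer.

Block summaries:
  L0: {f,k,y} / ∅
  L1: {p} / ∅
  L2: {u} / ∅
  L3: {p} / {f}
  L4: {f,k,y} / {k}
  L5: {f,k} / ∅
  L6: {k} / {k}
  L7: {f,p} / {f}

Live sets:
  live L0: ∅→{f,k}
  live L1: {k}→{k}
  live L2: {k}→{k}
  live L3: {f,k}→{f,k}
  live L4: {k}→{f}
  live L5: ∅→∅
  live L6: {f,k}→{f}
  live L7: {f}→∅

Conflict graph:
  f: {k,p,y}
  k: {f,p,u,y}
  p: {f,k}
  u: {k}
  y: {f,k}

Colouring:
  clique {f,k,p} ⇒ need ≥ 3
  3-colouring: c0={k}  c1={f,u}  c2={p,y}
  χ = 3

Answer: 3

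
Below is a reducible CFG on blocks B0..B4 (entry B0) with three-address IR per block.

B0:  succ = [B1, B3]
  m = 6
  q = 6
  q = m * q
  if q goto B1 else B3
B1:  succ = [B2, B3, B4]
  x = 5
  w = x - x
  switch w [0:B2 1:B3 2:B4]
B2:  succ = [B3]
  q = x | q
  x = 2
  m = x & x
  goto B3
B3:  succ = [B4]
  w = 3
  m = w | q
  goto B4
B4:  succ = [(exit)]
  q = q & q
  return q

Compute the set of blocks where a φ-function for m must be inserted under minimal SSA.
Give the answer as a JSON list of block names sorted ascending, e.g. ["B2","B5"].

Answer: ["B3", "B4"]

Derivation:
idom tree: B1←B0 B2←B1 B3←B0 B4←B0
Dom∩ at merges:
  B3: preds {B0,B1,B2}: {B0} ∩ {B0,B1} ∩ {B0,B1,B2} = {B0}; idom=B0
  B4: preds {B1,B3}: {B0,B1} ∩ {B0,B3} = {B0}; idom=B0

Frontier:
  join B3 pred B0: · stop@B0
  join B3 pred B1: B1 stop@B0
  join B3 pred B2: B2→B1 stop@B0
  join B4 pred B1: B1 stop@B0
  join B4 pred B3: B3 stop@B0
  DF(B0)=∅
  DF(B1)={B3,B4}
  DF(B2)={B3}
  DF(B3)={B4}
  DF(B4)=∅

φ for m: defs {B0,B2,B3}
  DF⁺ = {B3,B4}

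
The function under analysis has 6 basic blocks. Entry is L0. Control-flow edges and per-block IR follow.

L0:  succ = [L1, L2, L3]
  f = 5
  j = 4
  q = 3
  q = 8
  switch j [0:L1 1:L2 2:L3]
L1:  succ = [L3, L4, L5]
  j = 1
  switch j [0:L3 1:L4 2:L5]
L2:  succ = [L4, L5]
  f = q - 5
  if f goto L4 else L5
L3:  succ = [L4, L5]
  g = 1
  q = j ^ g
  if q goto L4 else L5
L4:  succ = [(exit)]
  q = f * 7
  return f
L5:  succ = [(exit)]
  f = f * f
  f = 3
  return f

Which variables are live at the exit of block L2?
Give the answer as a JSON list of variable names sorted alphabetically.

Answer: ["f"]

Analysis:
Block summaries:
  L0: {f,j,q} / ∅
  L1: {j} / ∅
  L2: {f} / {q}
  L3: {g,q} / {j}
  L4: {q} / {f}
  L5: {f} / {f}

Liveness:
  L0: in=∅ out={f,j,q}
  L1: in={f} out={f,j}
  L2: in={q} out={f}
  L3: in={f,j} out={f}
  L4: in={f} out=∅
  L5: in={f} out=∅

live-out(L2) = ["f"]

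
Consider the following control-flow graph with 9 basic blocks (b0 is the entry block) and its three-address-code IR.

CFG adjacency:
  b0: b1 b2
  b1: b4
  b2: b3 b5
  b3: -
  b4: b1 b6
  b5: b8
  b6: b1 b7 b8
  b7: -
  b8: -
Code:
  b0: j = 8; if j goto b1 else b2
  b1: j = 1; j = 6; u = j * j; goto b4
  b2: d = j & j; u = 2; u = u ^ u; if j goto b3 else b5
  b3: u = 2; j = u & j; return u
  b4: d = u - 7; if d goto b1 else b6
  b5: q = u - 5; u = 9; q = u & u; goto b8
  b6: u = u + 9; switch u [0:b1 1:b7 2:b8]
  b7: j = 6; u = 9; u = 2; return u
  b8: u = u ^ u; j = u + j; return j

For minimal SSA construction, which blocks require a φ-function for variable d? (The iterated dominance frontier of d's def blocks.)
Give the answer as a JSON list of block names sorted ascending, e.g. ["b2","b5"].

Answer: ["b1", "b8"]

Derivation:
idom tree: b1←b0 b2←b0 b3←b2 b4←b1 b5←b2 b6←b4 b7←b6 b8←b0
Dom at joins:
  b1: preds {b0,b4,b6}: {b0} ∩ {b0,b1,b4} ∩ {b0,b1,b4,b6} = {b0}; idom=b0
  b8: preds {b5,b6}: {b0,b2,b5} ∩ {b0,b1,b4,b6} = {b0}; idom=b0

DF walk-up:
  join b1 pred b0: · stop@b0
  join b1 pred b4: b4→b1 stop@b0
  join b1 pred b6: b6→b4→b1 stop@b0
  join b8 pred b5: b5→b2 stop@b0
  join b8 pred b6: b6→b4→b1 stop@b0
  b0: DF=∅
  b1: DF={b1,b8}
  b2: DF={b8}
  b3: DF=∅
  b4: DF={b1,b8}
  b5: DF={b8}
  b6: DF={b1,b8}
  b7: DF=∅
  b8: DF=∅

φ for d: defs {b2,b4}
  DF⁺ = {b1,b8}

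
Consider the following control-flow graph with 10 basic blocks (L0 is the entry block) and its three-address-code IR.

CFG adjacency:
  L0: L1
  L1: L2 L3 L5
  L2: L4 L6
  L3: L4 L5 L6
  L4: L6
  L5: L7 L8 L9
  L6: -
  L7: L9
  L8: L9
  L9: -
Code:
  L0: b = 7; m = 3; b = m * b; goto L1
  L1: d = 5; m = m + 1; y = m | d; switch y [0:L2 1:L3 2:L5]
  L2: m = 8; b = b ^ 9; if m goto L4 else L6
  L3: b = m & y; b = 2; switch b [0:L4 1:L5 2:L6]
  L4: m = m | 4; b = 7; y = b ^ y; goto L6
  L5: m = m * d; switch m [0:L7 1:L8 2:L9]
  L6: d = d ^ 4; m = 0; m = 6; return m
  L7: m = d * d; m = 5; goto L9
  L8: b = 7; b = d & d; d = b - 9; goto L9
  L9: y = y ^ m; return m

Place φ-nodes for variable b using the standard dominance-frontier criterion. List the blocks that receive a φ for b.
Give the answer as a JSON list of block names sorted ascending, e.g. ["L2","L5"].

idom tree: L1←L0 L2←L1 L3←L1 L4←L1 L5←L1 L6←L1 L7←L5 L8←L5 L9←L5
Dom∩ at merges:
  L4: preds {L2,L3}: {L0,L1,L2} ∩ {L0,L1,L3} = {L0,L1}; idom=L1
  L5: preds {L1,L3}: {L0,L1} ∩ {L0,L1,L3} = {L0,L1}; idom=L1
  L6: preds {L2,L3,L4}: {L0,L1,L2} ∩ {L0,L1,L3} ∩ {L0,L1,L4} = {L0,L1}; idom=L1
  L9: preds {L5,L7,L8}: {L0,L1,L5} ∩ {L0,L1,L5,L7} ∩ {L0,L1,L5,L8} = {L0,L1,L5}; idom=L5

DF walk-up:
  join L4 pred L2: L2 stop@L1
  join L4 pred L3: L3 stop@L1
  join L5 pred L1: · stop@L1
  join L5 pred L3: L3 stop@L1
  join L6 pred L2: L2 stop@L1
  join L6 pred L3: L3 stop@L1
  join L6 pred L4: L4 stop@L1
  join L9 pred L5: · stop@L5
  join L9 pred L7: L7 stop@L5
  join L9 pred L8: L8 stop@L5
  DF(L0)=∅
  DF(L1)=∅
  DF(L2)={L4,L6}
  DF(L3)={L4,L5,L6}
  DF(L4)={L6}
  DF(L5)=∅
  DF(L6)=∅
  DF(L7)={L9}
  DF(L8)={L9}
  DF(L9)=∅

φ for b: defs {L0,L2,L3,L4,L8}
  DF⁺ = {L4,L5,L6,L9}

Answer: ["L4", "L5", "L6", "L9"]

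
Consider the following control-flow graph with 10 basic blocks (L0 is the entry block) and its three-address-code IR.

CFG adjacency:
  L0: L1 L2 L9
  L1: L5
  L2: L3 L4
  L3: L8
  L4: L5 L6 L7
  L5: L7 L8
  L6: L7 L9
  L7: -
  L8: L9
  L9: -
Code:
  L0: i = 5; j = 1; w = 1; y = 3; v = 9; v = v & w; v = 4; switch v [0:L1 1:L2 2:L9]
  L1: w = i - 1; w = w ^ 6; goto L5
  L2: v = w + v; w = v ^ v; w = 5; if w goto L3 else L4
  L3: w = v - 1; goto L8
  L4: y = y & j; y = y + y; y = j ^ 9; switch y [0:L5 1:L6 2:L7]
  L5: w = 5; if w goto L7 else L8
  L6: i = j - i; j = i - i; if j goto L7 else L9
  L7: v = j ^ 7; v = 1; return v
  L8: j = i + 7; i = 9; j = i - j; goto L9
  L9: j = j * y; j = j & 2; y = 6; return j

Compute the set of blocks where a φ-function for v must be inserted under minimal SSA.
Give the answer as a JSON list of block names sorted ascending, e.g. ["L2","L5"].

idom tree: L1←L0 L2←L0 L3←L2 L4←L2 L5←L0 L6←L4 L7←L0 L8←L0 L9←L0
Dom at joins:
  L5: preds {L1,L4}: {L0,L1} ∩ {L0,L2,L4} = {L0}; idom=L0
  L7: preds {L4,L5,L6}: {L0,L2,L4} ∩ {L0,L5} ∩ {L0,L2,L4,L6} = {L0}; idom=L0
  L8: preds {L3,L5}: {L0,L2,L3} ∩ {L0,L5} = {L0}; idom=L0
  L9: preds {L0,L6,L8}: {L0} ∩ {L0,L2,L4,L6} ∩ {L0,L8} = {L0}; idom=L0

DF derivation:
  L5←L1: walk L1 to L0
  L5←L4: walk L4→L2 to L0
  L7←L4: walk L4→L2 to L0
  L7←L5: walk L5 to L0
  L7←L6: walk L6→L4→L2 to L0
  L8←L3: walk L3→L2 to L0
  L8←L5: walk L5 to L0
  L9←L0: walk · to L0
  L9←L6: walk L6→L4→L2 to L0
  L9←L8: walk L8 to L0
  L0 → ∅
  L1 → {L5}
  L2 → {L5,L7,L8,L9}
  L3 → {L8}
  L4 → {L5,L7,L9}
  L5 → {L7,L8}
  L6 → {L7,L9}
  L7 → ∅
  L8 → {L9}
  L9 → ∅

φ for v: defs {L0,L2,L7}
  DF⁺ = {L5,L7,L8,L9}

Answer: ["L5", "L7", "L8", "L9"]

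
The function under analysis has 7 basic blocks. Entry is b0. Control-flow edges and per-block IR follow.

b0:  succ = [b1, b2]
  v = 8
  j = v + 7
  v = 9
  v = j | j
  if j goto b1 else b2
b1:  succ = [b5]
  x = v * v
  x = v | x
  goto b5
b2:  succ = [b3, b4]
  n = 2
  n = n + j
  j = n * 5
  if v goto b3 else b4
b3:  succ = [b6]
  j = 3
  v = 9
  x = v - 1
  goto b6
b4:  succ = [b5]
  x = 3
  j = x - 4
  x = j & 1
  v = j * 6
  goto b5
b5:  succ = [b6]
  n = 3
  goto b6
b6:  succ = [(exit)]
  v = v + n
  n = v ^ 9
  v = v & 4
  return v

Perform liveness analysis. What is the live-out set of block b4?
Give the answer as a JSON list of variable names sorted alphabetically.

Per-block:
  b0: {j,v} / ∅
  b1: {x} / {v}
  b2: {j,n} / {j,v}
  b3: {j,v,x} / ∅
  b4: {j,v,x} / ∅
  b5: {n} / ∅
  b6: {n,v} / {n,v}

Live sets:
  live b0: ∅→{j,v}
  live b1: {v}→{v}
  live b2: {j,v}→{n}
  live b3: {n}→{n,v}
  live b4: ∅→{v}
  live b5: {v}→{n,v}
  live b6: {n,v}→∅

live-out(b4) = ["v"]

Answer: ["v"]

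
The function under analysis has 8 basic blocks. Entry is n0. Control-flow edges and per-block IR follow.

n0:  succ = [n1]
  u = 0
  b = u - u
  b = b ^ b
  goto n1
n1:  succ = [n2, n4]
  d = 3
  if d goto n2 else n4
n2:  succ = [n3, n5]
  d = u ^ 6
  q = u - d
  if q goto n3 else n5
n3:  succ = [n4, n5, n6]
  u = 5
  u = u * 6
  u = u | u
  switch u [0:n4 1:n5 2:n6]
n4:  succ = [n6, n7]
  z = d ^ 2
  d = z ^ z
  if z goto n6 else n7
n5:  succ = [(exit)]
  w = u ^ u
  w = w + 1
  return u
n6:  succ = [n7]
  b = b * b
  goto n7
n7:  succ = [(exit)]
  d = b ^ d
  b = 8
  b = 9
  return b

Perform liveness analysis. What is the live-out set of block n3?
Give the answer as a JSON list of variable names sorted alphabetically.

def/use:
  n0: def={b,u} ue=∅
  n1: def={d} ue=∅
  n2: def={d,q} ue={u}
  n3: def={u} ue=∅
  n4: def={d,z} ue={d}
  n5: def={w} ue={u}
  n6: def={b} ue={b}
  n7: def={b,d} ue={b,d}

Live sets:
  live n0: ∅→{b,u}
  live n1: {b,u}→{b,d,u}
  live n2: {b,u}→{b,d,u}
  live n3: {b,d}→{b,d,u}
  live n4: {b,d}→{b,d}
  live n5: {u}→∅
  live n6: {b,d}→{b,d}
  live n7: {b,d}→∅

live-out(n3) = ["b", "d", "u"]

Answer: ["b", "d", "u"]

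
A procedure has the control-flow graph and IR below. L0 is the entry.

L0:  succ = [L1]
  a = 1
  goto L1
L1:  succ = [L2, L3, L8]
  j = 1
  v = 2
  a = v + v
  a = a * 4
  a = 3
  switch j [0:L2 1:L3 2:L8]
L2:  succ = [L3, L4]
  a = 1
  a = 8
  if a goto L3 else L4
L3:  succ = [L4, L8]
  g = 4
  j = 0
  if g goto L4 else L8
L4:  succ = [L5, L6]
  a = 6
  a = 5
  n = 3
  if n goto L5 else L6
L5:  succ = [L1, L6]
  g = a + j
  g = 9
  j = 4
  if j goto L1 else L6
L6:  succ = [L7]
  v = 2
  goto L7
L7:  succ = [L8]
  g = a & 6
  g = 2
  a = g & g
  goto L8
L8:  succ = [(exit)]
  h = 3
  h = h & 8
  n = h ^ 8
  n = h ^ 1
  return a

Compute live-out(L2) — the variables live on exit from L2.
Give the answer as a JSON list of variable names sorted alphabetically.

def/use:
  L0: def={a} ue=∅
  L1: def={a,j,v} ue=∅
  L2: def={a} ue=∅
  L3: def={g,j} ue=∅
  L4: def={a,n} ue=∅
  L5: def={g,j} ue={a,j}
  L6: def={v} ue=∅
  L7: def={a,g} ue={a}
  L8: def={h,n} ue={a}

Backward fixpoint:
  L0: in=∅ out=∅
  L1: in=∅ out={a,j}
  L2: in={j} out={a,j}
  L3: in={a} out={a,j}
  L4: in={j} out={a,j}
  L5: in={a,j} out={a}
  L6: in={a} out={a}
  L7: in={a} out={a}
  L8: in={a} out=∅

live-out(L2) = ["a", "j"]

Answer: ["a", "j"]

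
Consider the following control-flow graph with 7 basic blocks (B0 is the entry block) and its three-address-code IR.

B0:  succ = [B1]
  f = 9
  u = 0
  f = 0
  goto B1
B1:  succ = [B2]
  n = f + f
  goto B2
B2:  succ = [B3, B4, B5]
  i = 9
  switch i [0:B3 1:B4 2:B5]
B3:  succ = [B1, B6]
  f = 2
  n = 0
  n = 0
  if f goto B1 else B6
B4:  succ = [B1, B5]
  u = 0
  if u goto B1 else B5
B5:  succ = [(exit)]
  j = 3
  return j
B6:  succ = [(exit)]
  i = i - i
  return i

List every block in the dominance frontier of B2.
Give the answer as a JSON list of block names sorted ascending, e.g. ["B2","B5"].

idom tree: B1←B0 B2←B1 B3←B2 B4←B2 B5←B2 B6←B3
Dom∩ at merges:
  B1: preds {B0,B3,B4}: {B0} ∩ {B0,B1,B2,B3} ∩ {B0,B1,B2,B4} = {B0}; idom=B0
  B5: preds {B2,B4}: {B0,B1,B2} ∩ {B0,B1,B2,B4} = {B0,B1,B2}; idom=B2

DF walk-up:
  join B1 pred B0: · stop@B0
  join B1 pred B3: B3→B2→B1 stop@B0
  join B1 pred B4: B4→B2→B1 stop@B0
  join B5 pred B2: · stop@B2
  join B5 pred B4: B4 stop@B2
  B0: DF=∅
  B1: DF={B1}
  B2: DF={B1}
  B3: DF={B1}
  B4: DF={B1,B5}
  B5: DF=∅
  B6: DF=∅

DF(B2) = ["B1"]

Answer: ["B1"]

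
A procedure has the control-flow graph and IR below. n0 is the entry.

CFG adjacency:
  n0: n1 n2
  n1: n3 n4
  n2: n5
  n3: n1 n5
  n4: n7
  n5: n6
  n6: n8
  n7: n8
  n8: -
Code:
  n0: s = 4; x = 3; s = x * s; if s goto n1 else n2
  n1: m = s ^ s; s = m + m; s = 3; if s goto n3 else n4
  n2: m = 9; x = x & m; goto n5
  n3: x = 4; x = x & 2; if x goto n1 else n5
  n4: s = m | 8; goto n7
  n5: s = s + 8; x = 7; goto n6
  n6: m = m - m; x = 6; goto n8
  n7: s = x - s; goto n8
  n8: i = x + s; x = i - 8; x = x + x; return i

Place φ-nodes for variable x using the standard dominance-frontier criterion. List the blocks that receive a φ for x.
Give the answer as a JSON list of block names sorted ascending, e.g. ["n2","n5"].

Answer: ["n1", "n5", "n8"]

Derivation:
idom tree: n1←n0 n2←n0 n3←n1 n4←n1 n5←n0 n6←n5 n7←n4 n8←n0
Dom at joins:
  n1: preds {n0,n3}: {n0} ∩ {n0,n1,n3} = {n0}; idom=n0
  n5: preds {n2,n3}: {n0,n2} ∩ {n0,n1,n3} = {n0}; idom=n0
  n8: preds {n6,n7}: {n0,n5,n6} ∩ {n0,n1,n4,n7} = {n0}; idom=n0

DF walk-up:
  join n1 pred n0: · stop@n0
  join n1 pred n3: n3→n1 stop@n0
  join n5 pred n2: n2 stop@n0
  join n5 pred n3: n3→n1 stop@n0
  join n8 pred n6: n6→n5 stop@n0
  join n8 pred n7: n7→n4→n1 stop@n0
  DF(n0)=∅
  DF(n1)={n1,n5,n8}
  DF(n2)={n5}
  DF(n3)={n1,n5}
  DF(n4)={n8}
  DF(n5)={n8}
  DF(n6)={n8}
  DF(n7)={n8}
  DF(n8)=∅

φ for x: defs {n0,n2,n3,n5,n6,n8}
  DF⁺ = {n1,n5,n8}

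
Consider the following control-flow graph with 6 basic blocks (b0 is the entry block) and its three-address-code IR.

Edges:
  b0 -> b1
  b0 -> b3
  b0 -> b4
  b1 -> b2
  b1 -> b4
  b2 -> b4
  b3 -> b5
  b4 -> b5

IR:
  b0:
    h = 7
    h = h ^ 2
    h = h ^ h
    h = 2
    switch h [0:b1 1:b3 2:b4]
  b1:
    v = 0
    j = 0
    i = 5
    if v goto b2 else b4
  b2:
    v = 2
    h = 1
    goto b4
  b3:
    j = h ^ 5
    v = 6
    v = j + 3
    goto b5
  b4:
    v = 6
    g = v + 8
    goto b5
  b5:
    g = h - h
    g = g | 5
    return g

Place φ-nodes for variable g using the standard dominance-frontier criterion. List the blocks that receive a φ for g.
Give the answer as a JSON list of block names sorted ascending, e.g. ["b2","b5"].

Answer: ["b5"]

Analysis:
idom tree: b1←b0 b2←b1 b3←b0 b4←b0 b5←b0
Join-block Dom:
  b4: preds {b0,b1,b2}: {b0} ∩ {b0,b1} ∩ {b0,b1,b2} = {b0}; idom=b0
  b5: preds {b3,b4}: {b0,b3} ∩ {b0,b4} = {b0}; idom=b0

DF walk-up:
  b4←b0: walk · to b0
  b4←b1: walk b1 to b0
  b4←b2: walk b2→b1 to b0
  b5←b3: walk b3 to b0
  b5←b4: walk b4 to b0
  b0: DF=∅
  b1: DF={b4}
  b2: DF={b4}
  b3: DF={b5}
  b4: DF={b5}
  b5: DF=∅

φ for g: defs {b4,b5}
  DF⁺ = {b5}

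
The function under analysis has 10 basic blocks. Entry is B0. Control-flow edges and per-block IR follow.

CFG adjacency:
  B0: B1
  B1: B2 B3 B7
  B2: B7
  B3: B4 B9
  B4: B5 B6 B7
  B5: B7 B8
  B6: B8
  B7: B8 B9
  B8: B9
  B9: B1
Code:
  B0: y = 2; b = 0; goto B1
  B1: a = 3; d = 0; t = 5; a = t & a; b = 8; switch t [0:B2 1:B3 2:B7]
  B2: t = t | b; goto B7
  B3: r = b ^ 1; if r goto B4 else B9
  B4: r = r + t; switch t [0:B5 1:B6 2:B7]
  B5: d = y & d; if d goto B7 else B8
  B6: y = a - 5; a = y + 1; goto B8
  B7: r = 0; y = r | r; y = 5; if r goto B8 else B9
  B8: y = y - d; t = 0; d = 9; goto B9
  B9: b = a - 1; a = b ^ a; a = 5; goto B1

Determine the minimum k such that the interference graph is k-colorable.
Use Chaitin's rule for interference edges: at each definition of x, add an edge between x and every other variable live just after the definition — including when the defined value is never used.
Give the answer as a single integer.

Answer: 5

Analysis:
Per-block:
  B0: def={b,y} ue=∅
  B1: def={a,b,d,t} ue=∅
  B2: def={t} ue={b,t}
  B3: def={r} ue={b}
  B4: def={r} ue={r,t}
  B5: def={d} ue={d,y}
  B6: def={a,y} ue={a}
  B7: def={r,y} ue=∅
  B8: def={d,t,y} ue={d,y}
  B9: def={a,b} ue={a}

Backward fixpoint:
  live B0: ∅→{y}
  live B1: {y}→{a,b,d,t,y}
  live B2: {a,b,d,t}→{a,d}
  live B3: {a,b,d,t,y}→{a,d,r,t,y}
  live B4: {a,d,r,t,y}→{a,d,y}
  live B5: {a,d,y}→{a,d,y}
  live B6: {a,d}→{a,d,y}
  live B7: {a,d}→{a,d,y}
  live B8: {a,d,y}→{a,y}
  live B9: {a,y}→{y}

Conflict graph:
  a: {b,d,r,t,y}
  b: {a,d,t,y}
  d: {a,b,r,t,y}
  r: {a,d,t,y}
  t: {a,b,d,r,y}
  y: {a,b,d,r,t}

Registers:
  {a,b,d,t,y} pairwise interfere (5-clique) ⇒ χ ≥ 5
  assign a→r0 b→r4 d→r1 r→r4 t→r2 y→r3 — no edge inside a register ⇒ χ ≤ 5
  χ = 5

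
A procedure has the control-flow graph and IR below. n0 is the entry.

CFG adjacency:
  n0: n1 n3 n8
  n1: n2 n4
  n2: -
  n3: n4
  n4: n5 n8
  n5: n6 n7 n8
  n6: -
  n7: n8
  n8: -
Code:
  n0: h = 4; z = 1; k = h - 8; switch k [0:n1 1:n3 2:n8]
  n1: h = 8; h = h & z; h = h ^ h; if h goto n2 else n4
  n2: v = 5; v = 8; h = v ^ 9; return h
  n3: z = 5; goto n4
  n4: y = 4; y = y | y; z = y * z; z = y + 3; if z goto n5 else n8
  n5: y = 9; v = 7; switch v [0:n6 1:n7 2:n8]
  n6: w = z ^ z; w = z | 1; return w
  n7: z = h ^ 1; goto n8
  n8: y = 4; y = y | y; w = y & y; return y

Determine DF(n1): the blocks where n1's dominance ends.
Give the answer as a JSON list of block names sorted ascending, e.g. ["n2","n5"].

Answer: ["n4"]

Working:
idom tree: n1←n0 n2←n1 n3←n0 n4←n0 n5←n4 n6←n5 n7←n5 n8←n0
Join-block Dom:
  n4: preds {n1,n3}: {n0,n1} ∩ {n0,n3} = {n0}; idom=n0
  n8: preds {n0,n4,n5,n7}: {n0} ∩ {n0,n4} ∩ {n0,n4,n5} ∩ {n0,n4,n5,n7} = {n0}; idom=n0

DF walk-up:
  n4←n1: walk n1 to n0
  n4←n3: walk n3 to n0
  n8←n0: walk · to n0
  n8←n4: walk n4 to n0
  n8←n5: walk n5→n4 to n0
  n8←n7: walk n7→n5→n4 to n0
  DF(n0)=∅
  DF(n1)={n4}
  DF(n2)=∅
  DF(n3)={n4}
  DF(n4)={n8}
  DF(n5)={n8}
  DF(n6)=∅
  DF(n7)={n8}
  DF(n8)=∅

DF(n1) = ["n4"]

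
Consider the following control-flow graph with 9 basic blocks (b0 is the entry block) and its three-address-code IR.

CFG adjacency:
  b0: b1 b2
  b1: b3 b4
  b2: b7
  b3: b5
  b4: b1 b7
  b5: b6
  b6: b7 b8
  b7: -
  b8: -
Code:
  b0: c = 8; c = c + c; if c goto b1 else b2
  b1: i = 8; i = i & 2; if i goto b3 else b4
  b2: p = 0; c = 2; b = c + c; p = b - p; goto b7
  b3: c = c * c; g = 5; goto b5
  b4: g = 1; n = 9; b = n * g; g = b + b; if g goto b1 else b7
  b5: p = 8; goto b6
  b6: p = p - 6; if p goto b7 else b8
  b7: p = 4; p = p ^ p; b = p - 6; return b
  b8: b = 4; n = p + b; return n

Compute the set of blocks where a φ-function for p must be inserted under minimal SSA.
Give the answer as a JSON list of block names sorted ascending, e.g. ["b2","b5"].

Answer: ["b7"]

Analysis:
idom tree: b1←b0 b2←b0 b3←b1 b4←b1 b5←b3 b6←b5 b7←b0 b8←b6
Dom∩ at merges:
  b1: preds {b0,b4}: {b0} ∩ {b0,b1,b4} = {b0}; idom=b0
  b7: preds {b2,b4,b6}: {b0,b2} ∩ {b0,b1,b4} ∩ {b0,b1,b3,b5,b6} = {b0}; idom=b0

DF derivation:
  b1←b0: walk · to b0
  b1←b4: walk b4→b1 to b0
  b7←b2: walk b2 to b0
  b7←b4: walk b4→b1 to b0
  b7←b6: walk b6→b5→b3→b1 to b0
  b0 → ∅
  b1 → {b1,b7}
  b2 → {b7}
  b3 → {b7}
  b4 → {b1,b7}
  b5 → {b7}
  b6 → {b7}
  b7 → ∅
  b8 → ∅

φ for p: defs {b2,b5,b6,b7}
  DF⁺ = {b7}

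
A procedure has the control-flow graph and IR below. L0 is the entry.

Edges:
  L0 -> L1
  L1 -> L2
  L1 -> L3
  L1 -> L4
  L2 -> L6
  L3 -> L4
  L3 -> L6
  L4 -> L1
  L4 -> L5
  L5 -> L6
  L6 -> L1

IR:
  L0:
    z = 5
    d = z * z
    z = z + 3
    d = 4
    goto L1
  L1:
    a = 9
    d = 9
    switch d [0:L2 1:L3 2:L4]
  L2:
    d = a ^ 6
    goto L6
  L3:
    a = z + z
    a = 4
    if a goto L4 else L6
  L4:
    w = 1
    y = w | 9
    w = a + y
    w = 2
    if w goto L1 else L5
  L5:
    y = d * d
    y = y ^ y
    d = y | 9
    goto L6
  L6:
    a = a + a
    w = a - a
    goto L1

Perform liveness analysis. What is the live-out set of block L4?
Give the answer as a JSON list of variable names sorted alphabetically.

Block summaries:
  L0: def={d,z} ue=∅
  L1: def={a,d} ue=∅
  L2: def={d} ue={a}
  L3: def={a} ue={z}
  L4: def={w,y} ue={a}
  L5: def={d,y} ue={d}
  L6: def={a,w} ue={a}

Liveness:
  live L0: ∅→{z}
  live L1: {z}→{a,d,z}
  live L2: {a,z}→{a,z}
  live L3: {d,z}→{a,d,z}
  live L4: {a,d,z}→{a,d,z}
  live L5: {a,d,z}→{a,z}
  live L6: {a,z}→{z}

live-out(L4) = ["a", "d", "z"]

Answer: ["a", "d", "z"]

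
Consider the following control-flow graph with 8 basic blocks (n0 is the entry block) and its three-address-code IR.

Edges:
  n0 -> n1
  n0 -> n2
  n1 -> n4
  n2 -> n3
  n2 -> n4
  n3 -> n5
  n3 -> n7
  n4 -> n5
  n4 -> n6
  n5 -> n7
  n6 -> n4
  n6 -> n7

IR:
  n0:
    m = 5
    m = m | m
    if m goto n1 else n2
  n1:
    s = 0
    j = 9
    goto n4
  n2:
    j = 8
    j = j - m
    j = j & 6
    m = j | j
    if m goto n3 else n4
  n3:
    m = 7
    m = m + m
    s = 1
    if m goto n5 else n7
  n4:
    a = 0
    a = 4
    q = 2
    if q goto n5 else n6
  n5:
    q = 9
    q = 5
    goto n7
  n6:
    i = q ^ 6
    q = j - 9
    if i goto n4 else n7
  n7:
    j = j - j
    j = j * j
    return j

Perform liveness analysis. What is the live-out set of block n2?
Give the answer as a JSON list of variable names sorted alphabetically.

def/use:
  n0: {m} / ∅
  n1: {j,s} / ∅
  n2: {j,m} / {m}
  n3: {m,s} / ∅
  n4: {a,q} / ∅
  n5: {q} / ∅
  n6: {i,q} / {j,q}
  n7: {j} / {j}

Backward fixpoint:
  n0 li=∅ lo={m}
  n1 li=∅ lo={j}
  n2 li={m} lo={j}
  n3 li={j} lo={j}
  n4 li={j} lo={j,q}
  n5 li={j} lo={j}
  n6 li={j,q} lo={j}
  n7 li={j} lo=∅

live-out(n2) = ["j"]

Answer: ["j"]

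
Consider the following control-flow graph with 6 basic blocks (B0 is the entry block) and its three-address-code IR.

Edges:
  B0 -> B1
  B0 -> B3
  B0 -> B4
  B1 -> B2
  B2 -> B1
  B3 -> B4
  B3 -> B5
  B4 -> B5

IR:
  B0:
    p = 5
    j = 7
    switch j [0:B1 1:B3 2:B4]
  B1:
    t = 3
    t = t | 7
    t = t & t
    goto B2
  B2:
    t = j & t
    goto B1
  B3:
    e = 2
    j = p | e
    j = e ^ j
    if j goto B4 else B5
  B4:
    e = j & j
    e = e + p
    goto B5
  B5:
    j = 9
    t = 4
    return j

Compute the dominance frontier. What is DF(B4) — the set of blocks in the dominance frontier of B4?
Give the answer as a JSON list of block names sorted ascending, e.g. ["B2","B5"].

Answer: ["B5"]

Working:
idom tree: B1←B0 B2←B1 B3←B0 B4←B0 B5←B0
Join-block Dom:
  B1: preds {B0,B2}: {B0} ∩ {B0,B1,B2} = {B0}; idom=B0
  B4: preds {B0,B3}: {B0} ∩ {B0,B3} = {B0}; idom=B0
  B5: preds {B3,B4}: {B0,B3} ∩ {B0,B4} = {B0}; idom=B0

Frontier:
  join B1 pred B0: · stop@B0
  join B1 pred B2: B2→B1 stop@B0
  join B4 pred B0: · stop@B0
  join B4 pred B3: B3 stop@B0
  join B5 pred B3: B3 stop@B0
  join B5 pred B4: B4 stop@B0
  B0 → ∅
  B1 → {B1}
  B2 → {B1}
  B3 → {B4,B5}
  B4 → {B5}
  B5 → ∅

DF(B4) = ["B5"]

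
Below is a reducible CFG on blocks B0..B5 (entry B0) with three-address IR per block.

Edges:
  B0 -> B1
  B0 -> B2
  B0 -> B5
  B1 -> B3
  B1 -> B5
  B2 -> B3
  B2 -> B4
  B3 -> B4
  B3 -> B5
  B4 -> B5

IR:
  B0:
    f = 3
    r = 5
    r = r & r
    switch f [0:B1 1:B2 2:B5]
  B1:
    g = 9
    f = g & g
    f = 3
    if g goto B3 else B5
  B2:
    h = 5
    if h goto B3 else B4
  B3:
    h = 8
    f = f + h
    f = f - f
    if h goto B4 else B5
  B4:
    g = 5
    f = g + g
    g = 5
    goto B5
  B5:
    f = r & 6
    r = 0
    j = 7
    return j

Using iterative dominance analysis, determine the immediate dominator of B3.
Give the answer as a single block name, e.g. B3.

Answer: B0

Analysis:
idom tree: B1←B0 B2←B0 B3←B0 B4←B0 B5←B0
Join-block Dom:
  B3: preds {B1,B2}: {B0,B1} ∩ {B0,B2} = {B0}; idom=B0
  B4: preds {B2,B3}: {B0,B2} ∩ {B0,B3} = {B0}; idom=B0
  B5: preds {B0,B1,B3,B4}: {B0} ∩ {B0,B1} ∩ {B0,B3} ∩ {B0,B4} = {B0}; idom=B0

idom(B3) = B0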